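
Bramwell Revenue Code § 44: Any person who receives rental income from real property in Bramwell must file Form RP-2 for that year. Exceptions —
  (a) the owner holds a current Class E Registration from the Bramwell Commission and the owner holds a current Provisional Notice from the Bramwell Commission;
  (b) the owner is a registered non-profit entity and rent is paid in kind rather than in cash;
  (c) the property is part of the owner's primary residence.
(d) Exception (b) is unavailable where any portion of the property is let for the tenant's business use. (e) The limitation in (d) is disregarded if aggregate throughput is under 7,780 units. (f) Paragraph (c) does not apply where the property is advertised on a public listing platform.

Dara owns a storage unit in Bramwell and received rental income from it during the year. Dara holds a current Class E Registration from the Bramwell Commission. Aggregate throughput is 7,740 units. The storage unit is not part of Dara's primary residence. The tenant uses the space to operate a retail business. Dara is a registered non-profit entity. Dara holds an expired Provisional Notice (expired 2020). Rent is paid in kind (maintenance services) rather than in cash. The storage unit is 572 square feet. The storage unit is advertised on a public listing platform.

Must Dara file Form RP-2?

No — exception (b) applies; Dara is not required to file Form RP-2.

Exception (a) does not apply: there is no Provisional Notice in force.
Exception (b) is satisfied on its face — Dara is a registered non-profit; rent is paid in kind. Considering the limiting provisions: (d) is engaged (the space is let for business use), but is set aside by (e): (e) operates against (d): aggregate throughput is 7,740 units, under the 7,780 units limit. Exception (b) stands.
Exception (c) does not apply: the storage unit is not part of the primary residence.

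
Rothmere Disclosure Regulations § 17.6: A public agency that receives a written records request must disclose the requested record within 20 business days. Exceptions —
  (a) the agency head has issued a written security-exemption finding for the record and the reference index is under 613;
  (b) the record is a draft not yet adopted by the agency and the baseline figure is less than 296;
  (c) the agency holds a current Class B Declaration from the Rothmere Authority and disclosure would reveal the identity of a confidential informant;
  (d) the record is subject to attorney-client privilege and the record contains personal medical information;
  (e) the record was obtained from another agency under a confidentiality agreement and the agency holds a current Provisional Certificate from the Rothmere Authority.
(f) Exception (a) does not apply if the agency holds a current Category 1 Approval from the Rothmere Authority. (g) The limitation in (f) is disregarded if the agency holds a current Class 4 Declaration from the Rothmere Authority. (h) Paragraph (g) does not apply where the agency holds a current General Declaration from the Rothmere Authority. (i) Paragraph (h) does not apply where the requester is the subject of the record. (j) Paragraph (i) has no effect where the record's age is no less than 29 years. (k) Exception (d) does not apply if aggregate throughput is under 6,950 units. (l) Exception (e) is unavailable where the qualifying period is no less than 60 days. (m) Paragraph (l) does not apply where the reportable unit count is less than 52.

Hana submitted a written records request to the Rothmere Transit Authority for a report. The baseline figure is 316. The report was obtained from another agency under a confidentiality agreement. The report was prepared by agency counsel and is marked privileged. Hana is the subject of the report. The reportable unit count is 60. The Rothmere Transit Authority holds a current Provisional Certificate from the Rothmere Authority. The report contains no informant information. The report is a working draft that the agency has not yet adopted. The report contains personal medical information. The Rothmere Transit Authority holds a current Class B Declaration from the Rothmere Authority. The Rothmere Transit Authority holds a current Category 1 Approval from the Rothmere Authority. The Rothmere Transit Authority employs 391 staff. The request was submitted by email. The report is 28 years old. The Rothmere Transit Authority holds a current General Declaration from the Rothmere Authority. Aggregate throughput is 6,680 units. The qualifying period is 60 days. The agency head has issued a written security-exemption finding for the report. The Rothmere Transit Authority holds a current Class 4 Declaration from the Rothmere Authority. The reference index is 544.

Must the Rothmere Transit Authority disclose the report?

All of (a)'s requirements are met (a written security-exemption finding has been issued; the reference index is 544, under the 613 limit). Considering the limiting provisions: (f) is engaged (a current Category 1 Approval is held), but is set aside by (g): (g) operates against (f): a current Class 4 Declaration is held. (h) would limit (g) — a current General Declaration is held — but (i) sets (h) aside: (i) operates against (h): Hana is the subject of the report. (j), which would lift (i), does not operate here — the record's age is 28 years, short of 29 years. (a) remains available.
Exception (b) fails — the baseline figure is 316, not less than 296.
Exception (c) does not apply: the report contains no informant information.
Exception (d) is satisfied on its face — the report is privileged; the report contains personal medical information. But applying paragraph (k): (k) operates against (d): aggregate throughput is 6,680 units, under the 6,950 units limit. So (d) is unavailable.
Exception (e): the report was obtained under a confidentiality agreement; a current Provisional Certificate is held — every condition holds. However, paragraphs (l)–(m) must be considered: (l) operates — the qualifying period is 60 days, meeting the 60 days threshold. (m) is not triggered (the reportable unit count is 60, not less than 52), so (l) stands. (e) is therefore removed.

No — exception (a) applies; the Rothmere Transit Authority is not required to disclose the report.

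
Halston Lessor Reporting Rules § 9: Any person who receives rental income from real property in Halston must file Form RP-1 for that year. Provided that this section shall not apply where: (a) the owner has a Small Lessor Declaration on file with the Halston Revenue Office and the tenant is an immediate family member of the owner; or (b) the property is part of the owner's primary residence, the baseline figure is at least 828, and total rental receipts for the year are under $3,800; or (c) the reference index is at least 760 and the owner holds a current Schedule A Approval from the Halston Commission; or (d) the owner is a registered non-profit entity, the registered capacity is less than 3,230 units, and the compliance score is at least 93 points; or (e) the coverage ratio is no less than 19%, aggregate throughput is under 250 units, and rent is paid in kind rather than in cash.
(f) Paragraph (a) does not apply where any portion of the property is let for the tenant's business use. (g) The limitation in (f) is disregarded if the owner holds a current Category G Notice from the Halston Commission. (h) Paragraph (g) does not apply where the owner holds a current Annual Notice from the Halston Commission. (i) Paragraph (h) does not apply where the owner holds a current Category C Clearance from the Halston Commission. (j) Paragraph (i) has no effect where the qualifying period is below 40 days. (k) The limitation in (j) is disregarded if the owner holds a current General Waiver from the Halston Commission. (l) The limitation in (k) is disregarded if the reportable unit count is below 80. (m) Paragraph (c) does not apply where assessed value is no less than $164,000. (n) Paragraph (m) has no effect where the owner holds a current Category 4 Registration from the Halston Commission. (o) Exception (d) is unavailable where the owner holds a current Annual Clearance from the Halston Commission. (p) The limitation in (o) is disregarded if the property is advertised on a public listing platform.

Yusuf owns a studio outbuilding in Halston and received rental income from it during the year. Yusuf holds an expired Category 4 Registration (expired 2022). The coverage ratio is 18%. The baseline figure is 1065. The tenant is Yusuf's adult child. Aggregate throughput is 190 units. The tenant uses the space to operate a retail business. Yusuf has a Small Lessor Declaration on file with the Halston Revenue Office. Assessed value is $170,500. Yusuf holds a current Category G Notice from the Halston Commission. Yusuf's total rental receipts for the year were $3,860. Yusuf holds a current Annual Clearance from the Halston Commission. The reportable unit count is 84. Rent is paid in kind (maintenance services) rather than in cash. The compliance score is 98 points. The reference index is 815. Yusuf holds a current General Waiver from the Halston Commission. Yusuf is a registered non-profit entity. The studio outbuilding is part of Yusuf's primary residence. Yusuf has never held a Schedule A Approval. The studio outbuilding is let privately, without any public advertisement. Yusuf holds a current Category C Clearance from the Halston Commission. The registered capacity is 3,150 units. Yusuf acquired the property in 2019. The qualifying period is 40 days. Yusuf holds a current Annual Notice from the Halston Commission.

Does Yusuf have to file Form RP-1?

No — exception (a) applies; Yusuf is not required to file Form RP-1.

Exception (a): a Small Lessor Declaration is on file; the tenant is an immediate family member — every condition holds. Under paragraphs (f)–(l): (f) is engaged (the space is let for business use), but is set aside by (g): (g) operates against (f): a current Category G Notice is held. (h) operates (a current Annual Notice is held), but yields to (i): (i) operates against (h): a current Category C Clearance is held. (j), which would lift (i), is inapplicable — the qualifying period is 40 days, not below 40 days. Exception (a) stands.
Exception (b) does not apply: total rental receipts for the year are $3,860, not under $3,800.
Exception (c) fails — the Schedule A Approval is not current.
Exception (d)'s conditions are all satisfied: Yusuf is a registered non-profit; the registered capacity is 3,150 units, less than the 3,230 units limit; the compliance score is 98 points, meeting the 93 points threshold. But: (o) operates against (d): a current Annual Clearance is held. (p), which would lift (o), is not engaged — the property is let privately without advertisement. So (d) is unavailable.
Exception (e) requires that the coverage ratio is no less than 19%; but the coverage ratio is 18%, short of 19%, so (e) is unavailable.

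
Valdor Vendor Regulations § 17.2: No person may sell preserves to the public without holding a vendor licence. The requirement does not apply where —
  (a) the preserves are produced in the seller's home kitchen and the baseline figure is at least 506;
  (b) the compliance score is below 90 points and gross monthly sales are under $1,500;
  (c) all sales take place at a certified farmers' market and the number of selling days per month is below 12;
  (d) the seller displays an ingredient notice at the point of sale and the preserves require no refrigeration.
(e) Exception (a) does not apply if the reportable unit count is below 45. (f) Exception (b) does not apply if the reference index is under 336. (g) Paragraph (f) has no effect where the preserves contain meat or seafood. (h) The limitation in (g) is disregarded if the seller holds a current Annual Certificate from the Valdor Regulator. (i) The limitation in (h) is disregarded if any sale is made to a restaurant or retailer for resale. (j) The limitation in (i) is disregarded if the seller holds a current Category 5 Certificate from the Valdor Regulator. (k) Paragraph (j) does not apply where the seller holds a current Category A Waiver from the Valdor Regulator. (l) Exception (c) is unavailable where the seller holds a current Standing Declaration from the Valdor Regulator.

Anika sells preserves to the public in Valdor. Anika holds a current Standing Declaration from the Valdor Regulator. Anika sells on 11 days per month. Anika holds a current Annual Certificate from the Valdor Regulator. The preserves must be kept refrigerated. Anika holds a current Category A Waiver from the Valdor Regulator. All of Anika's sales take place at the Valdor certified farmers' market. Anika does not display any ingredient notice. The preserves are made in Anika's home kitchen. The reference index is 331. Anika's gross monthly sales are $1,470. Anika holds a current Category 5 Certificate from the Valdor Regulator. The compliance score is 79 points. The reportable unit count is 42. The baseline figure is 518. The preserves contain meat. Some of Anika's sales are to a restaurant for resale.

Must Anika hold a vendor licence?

Exception (a)'s conditions are all satisfied: the preserves are home-kitchen produced; the baseline figure is 518, meeting the 506 threshold. However, paragraph (e) must be considered: (e) operates — the reportable unit count is 42, below the 45 limit. So (a) is unavailable.
Exception (b): the compliance score is 79 points, below the 90 points limit; gross monthly sales are $1,470, under the $1,500 limit — every condition holds. Under paragraphs (f)–(k): (f) would limit (b) — the reference index is 331, under the 336 limit — but (g) sets (f) aside: (g) is triggered — the preserves contain meat. (h) is engaged (a current Annual Certificate is held), but is set aside by (i): (i) operates against (h): some sales are to a restaurant for resale. (j) operates (a current Category 5 Certificate is held), but is itself disapplied by (k): (k) is triggered — a current Category A Waiver is held. So (b) applies.
Exception (c)'s conditions are all satisfied: all sales are at a certified farmers' market; the number of selling days per month is 11, below the 12 limit. But applying paragraph (l): (l) operates against (c): a current Standing Declaration is held. Exception (c) does not apply.
Exception (d) requires that the seller displays an ingredient notice at the point of sale; but no ingredient notice is displayed, so (d) is unavailable.

No — exception (b) applies; Anika is not required to hold a vendor licence.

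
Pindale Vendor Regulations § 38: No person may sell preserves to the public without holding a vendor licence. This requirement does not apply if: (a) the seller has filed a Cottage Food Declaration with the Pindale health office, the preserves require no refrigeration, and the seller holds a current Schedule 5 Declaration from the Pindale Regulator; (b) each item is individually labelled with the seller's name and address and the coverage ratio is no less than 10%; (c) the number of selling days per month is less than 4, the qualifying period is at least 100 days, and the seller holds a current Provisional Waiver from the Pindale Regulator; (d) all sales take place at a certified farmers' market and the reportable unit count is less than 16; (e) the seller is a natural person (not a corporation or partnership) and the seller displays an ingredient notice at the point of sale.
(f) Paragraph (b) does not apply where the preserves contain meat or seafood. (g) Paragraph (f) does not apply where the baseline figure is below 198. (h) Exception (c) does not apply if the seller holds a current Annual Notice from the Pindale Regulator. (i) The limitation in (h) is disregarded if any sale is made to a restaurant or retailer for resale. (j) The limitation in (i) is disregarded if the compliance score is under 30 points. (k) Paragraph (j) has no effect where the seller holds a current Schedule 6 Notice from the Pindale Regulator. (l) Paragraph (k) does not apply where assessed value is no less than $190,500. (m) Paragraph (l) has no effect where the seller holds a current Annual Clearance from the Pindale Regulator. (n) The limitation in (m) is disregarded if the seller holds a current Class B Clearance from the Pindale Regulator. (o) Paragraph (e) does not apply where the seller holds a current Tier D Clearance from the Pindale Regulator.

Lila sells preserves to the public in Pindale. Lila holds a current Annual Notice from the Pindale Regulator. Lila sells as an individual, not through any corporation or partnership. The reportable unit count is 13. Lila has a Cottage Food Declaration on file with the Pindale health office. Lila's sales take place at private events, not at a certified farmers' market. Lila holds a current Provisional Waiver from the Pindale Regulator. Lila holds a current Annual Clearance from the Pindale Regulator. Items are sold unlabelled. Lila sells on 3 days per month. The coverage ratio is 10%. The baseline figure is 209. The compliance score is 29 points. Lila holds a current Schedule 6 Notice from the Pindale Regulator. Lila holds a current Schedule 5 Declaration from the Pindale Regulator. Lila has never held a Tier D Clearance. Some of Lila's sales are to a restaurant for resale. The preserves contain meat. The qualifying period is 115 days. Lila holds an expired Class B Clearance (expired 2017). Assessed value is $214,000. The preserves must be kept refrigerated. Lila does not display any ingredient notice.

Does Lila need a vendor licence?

No — exception (c) applies; Lila is not required to hold a vendor licence.

Exception (a) fails — the preserves require refrigeration.
Exception (b) fails — items are sold unlabelled.
All of (c)'s requirements are met (the number of selling days per month is 3, less than the 4 limit; the qualifying period is 115 days, meeting the 100 days threshold; a current Provisional Waiver is held). As to paragraphs (h)–(n): (h) would limit (c) — a current Annual Notice is held — but (i) sets (h) aside: (i) operates against (h): some sales are to a restaurant for resale. (j) would limit (i) — the compliance score is 29 points, under the 30 points limit — but (k) sets (j) aside: (k) operates — a current Schedule 6 Notice is held. (l) applies (assessed value is $214,000, meeting the $190,500 threshold), but is set aside by (m): (m) applies — a current Annual Clearance is held. (n) is not engaged (there is no Class B Clearance in force), so (m) stands. Exception (c) stands.
Exception (d) fails — sales are at private events, not a certified farmers' market.
Exception (e) fails — no ingredient notice is displayed.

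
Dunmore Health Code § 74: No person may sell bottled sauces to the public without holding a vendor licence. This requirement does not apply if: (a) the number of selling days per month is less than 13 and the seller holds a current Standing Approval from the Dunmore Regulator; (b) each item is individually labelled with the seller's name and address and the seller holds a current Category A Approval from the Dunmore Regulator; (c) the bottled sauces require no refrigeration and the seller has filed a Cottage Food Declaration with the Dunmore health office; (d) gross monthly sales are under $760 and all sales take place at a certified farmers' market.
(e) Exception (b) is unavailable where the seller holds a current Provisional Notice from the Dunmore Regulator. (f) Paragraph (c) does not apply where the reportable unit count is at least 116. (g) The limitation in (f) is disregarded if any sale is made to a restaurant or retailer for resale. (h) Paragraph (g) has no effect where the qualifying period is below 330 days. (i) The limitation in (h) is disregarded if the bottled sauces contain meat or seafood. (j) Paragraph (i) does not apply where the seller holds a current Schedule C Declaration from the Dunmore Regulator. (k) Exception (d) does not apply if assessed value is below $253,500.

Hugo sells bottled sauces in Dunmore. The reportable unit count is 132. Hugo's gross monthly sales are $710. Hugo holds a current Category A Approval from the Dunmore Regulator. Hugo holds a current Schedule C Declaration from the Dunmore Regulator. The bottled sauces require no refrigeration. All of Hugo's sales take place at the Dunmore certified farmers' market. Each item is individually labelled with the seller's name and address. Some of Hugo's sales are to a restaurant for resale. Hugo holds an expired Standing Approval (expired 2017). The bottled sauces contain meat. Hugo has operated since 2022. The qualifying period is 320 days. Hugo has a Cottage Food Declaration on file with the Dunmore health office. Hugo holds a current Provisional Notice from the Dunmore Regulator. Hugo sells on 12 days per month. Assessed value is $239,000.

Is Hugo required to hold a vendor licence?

Exception (a) requires that the seller holds a current Standing Approval from the Dunmore Regulator; but there is no Standing Approval in force, so (a) is unavailable.
All of (b)'s requirements are met (items are individually labelled; a current Category A Approval is held). However, paragraph (e) must be considered: (e) operates against (b): a current Provisional Notice is held. So (b) is unavailable.
Exception (c): the bottled sauces are shelf-stable; a Cottage Food Declaration is on file — every condition holds. But: (f) operates — the reportable unit count is 132, meeting the 116 threshold. (g) applies (some sales are to a restaurant for resale), but yields to (h): (h) operates against (g): the qualifying period is 320 days, below the 330 days limit. (i) operates (the bottled sauces contain meat), but is displaced by (j): (j) operates against (i): a current Schedule C Declaration is held. (c) is therefore removed.
Exception (d) is satisfied on its face — gross monthly sales are $710, under the $760 limit; all sales are at a certified farmers' market. Turning to paragraph (k): (k) operates against (d): assessed value is $239,000, below the $253,500 limit. So (d) is unavailable.
Every exception is unavailable, so the rule governs.

Yes — Hugo must hold a vendor licence.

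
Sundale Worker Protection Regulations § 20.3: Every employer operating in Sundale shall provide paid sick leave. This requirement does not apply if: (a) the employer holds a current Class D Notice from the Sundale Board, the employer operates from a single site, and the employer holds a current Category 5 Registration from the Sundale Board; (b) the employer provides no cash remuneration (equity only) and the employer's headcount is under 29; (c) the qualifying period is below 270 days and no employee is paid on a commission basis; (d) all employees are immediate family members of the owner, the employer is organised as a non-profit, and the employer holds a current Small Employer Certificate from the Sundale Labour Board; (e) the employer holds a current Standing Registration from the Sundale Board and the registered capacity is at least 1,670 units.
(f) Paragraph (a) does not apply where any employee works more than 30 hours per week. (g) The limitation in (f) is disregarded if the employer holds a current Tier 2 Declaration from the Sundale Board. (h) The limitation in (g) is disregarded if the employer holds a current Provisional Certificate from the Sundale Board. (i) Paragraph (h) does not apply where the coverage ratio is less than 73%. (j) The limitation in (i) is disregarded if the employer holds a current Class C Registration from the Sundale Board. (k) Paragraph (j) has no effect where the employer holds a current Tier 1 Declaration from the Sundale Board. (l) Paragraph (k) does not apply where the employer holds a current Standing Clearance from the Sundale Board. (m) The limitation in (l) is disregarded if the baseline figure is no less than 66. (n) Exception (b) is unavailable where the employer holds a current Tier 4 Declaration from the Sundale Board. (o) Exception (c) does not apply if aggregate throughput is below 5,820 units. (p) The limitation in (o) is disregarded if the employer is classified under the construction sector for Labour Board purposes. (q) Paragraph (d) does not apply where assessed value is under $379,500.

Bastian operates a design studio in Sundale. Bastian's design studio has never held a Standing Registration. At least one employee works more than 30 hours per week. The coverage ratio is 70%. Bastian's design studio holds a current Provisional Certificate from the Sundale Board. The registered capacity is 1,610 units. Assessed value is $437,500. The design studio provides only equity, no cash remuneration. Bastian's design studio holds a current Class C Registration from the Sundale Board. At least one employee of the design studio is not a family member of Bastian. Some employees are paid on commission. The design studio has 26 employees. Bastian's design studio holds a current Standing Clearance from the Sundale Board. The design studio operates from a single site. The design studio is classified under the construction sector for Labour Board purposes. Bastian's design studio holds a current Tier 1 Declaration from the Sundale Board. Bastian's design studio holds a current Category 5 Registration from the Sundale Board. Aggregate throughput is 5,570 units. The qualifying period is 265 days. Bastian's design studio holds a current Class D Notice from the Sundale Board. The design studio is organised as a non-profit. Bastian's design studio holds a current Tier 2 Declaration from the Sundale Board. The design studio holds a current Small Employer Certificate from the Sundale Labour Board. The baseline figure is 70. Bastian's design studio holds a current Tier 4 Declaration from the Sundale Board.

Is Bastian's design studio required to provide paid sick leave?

Exception (a)'s conditions are all satisfied: a current Class D Notice is held; the employer operates from a single site; a current Category 5 Registration is held. As to paragraphs (f)–(m): (f) would limit (a) — at least one employee exceeds 30 hours/week — but (g) sets (f) aside: (g) applies — a current Tier 2 Declaration is held. (h) would limit (g) — a current Provisional Certificate is held — but (i) sets (h) aside: (i) is triggered — the coverage ratio is 70%, less than the 73% limit. (j) applies (a current Class C Registration is held), but is overridden by (k): (k) operates against (j): a current Tier 1 Declaration is held. (l) applies (a current Standing Clearance is held), but is itself disapplied by (m): (m) is triggered — the baseline figure is 70, meeting the 66 threshold. So (a) applies.
Exception (b): remuneration is equity-only; the employer's headcount is 26, under the 29 limit — every condition holds. However, paragraph (n) must be considered: (n) operates against (b): a current Tier 4 Declaration is held. So (b) is unavailable.
Exception (c) does not apply: some employees are paid on commission.
Exception (d) fails — at least one employee is not a family member.
Exception (e) does not apply: there is no Standing Registration in force.

No — exception (a) applies; Bastian's design studio is not required to provide paid sick leave.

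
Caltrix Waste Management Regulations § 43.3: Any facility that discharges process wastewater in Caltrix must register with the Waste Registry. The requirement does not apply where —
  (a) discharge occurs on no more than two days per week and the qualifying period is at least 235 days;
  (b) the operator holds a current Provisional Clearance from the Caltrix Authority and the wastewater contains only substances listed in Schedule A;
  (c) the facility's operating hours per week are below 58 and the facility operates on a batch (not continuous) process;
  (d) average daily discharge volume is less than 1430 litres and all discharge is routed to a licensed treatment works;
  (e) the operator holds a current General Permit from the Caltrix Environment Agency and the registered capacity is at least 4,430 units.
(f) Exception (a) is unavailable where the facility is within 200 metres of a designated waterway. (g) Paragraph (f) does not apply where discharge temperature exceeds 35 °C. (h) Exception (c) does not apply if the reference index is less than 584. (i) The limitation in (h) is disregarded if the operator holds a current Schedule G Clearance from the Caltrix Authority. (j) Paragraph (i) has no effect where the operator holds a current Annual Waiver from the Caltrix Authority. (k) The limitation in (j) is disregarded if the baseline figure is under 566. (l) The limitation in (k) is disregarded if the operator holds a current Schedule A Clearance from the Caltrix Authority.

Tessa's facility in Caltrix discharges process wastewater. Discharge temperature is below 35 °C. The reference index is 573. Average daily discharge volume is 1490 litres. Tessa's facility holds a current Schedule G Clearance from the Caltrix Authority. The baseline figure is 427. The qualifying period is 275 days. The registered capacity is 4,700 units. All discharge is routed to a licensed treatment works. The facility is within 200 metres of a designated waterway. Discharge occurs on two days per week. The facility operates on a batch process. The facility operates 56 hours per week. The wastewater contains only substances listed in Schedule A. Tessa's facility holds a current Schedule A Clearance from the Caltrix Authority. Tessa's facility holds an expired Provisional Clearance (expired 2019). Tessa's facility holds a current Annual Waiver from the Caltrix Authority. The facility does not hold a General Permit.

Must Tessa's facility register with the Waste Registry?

All of (a)'s requirements are met (discharge occurs on no more than two days per week; the qualifying period is 275 days, meeting the 235 days threshold). But applying paragraphs (f)–(g): (f) operates against (a): the facility is within 200 m of a designated waterway. (g) is not engaged (discharge temperature is below 35 °C), so (f) stands. Exception (a) does not apply.
Exception (b) fails — there is no Provisional Clearance in force.
Exception (c)'s conditions are all satisfied: the facility's operating hours per week are 56, below the 58 limit; the facility operates on a batch process. But: (h) is engaged — the reference index is 573, less than the 584 limit. (i) would limit (h) — a current Schedule G Clearance is held — but (j) sets (i) aside: (j) is engaged — a current Annual Waiver is held. (k) applies (the baseline figure is 427, under the 566 limit), but is set aside by (l): (l) operates against (k): a current Schedule A Clearance is held. So (c) is unavailable.
Exception (d) does not apply: average daily discharge volume is 1490 litres, not less than 1430 litres.
Exception (e) requires that the operator holds a current General Permit from the Caltrix Environment Agency; but no General Permit is held, so (e) is unavailable.
No exception applies. The general rule governs.

Yes — Tessa's facility must register with the Waste Registry.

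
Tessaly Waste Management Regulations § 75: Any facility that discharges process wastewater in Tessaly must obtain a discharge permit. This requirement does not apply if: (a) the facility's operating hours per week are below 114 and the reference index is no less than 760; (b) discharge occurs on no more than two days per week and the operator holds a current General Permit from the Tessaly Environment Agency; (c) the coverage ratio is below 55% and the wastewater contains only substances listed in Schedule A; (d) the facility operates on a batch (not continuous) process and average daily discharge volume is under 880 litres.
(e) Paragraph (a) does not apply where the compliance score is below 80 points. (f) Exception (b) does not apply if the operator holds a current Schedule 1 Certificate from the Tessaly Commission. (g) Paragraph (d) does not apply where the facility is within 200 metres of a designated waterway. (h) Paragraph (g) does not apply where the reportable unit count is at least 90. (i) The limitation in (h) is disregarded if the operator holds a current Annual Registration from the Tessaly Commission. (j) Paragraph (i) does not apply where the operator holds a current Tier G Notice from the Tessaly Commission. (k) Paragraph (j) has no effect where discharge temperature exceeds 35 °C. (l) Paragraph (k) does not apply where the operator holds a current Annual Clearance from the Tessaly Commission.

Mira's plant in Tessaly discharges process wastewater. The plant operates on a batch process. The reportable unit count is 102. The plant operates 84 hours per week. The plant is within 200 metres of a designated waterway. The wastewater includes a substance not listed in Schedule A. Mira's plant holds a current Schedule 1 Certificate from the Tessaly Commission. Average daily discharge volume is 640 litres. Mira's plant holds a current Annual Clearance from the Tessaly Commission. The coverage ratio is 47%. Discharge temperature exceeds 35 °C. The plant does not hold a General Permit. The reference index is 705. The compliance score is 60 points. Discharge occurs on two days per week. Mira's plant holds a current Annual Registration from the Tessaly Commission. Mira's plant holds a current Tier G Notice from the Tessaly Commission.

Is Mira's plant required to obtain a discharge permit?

No — exception (d) applies; Mira's plant is not required to obtain a discharge permit.

Exception (a) requires that the reference index is no less than 760; but the reference index is 705, short of 760, so (a) is unavailable.
Exception (b) does not apply: no General Permit is held.
Exception (c) does not apply: the wastewater includes a non-Schedule-A substance.
Exception (d): the facility operates on a batch process; average daily discharge volume is 640 litres, under the 880 litres limit — every condition holds. As to paragraphs (g)–(l): (g) would limit (d) — the plant is within 200 m of a designated waterway — but (h) sets (g) aside: (h) operates against (g): the reportable unit count is 102, meeting the 90 threshold. (i) would limit (h) — a current Annual Registration is held — but (j) sets (i) aside: (j) operates against (i): a current Tier G Notice is held. (k) would limit (j) — discharge temperature exceeds 35 °C — but (l) sets (k) aside: (l) operates against (k): a current Annual Clearance is held. So (d) applies.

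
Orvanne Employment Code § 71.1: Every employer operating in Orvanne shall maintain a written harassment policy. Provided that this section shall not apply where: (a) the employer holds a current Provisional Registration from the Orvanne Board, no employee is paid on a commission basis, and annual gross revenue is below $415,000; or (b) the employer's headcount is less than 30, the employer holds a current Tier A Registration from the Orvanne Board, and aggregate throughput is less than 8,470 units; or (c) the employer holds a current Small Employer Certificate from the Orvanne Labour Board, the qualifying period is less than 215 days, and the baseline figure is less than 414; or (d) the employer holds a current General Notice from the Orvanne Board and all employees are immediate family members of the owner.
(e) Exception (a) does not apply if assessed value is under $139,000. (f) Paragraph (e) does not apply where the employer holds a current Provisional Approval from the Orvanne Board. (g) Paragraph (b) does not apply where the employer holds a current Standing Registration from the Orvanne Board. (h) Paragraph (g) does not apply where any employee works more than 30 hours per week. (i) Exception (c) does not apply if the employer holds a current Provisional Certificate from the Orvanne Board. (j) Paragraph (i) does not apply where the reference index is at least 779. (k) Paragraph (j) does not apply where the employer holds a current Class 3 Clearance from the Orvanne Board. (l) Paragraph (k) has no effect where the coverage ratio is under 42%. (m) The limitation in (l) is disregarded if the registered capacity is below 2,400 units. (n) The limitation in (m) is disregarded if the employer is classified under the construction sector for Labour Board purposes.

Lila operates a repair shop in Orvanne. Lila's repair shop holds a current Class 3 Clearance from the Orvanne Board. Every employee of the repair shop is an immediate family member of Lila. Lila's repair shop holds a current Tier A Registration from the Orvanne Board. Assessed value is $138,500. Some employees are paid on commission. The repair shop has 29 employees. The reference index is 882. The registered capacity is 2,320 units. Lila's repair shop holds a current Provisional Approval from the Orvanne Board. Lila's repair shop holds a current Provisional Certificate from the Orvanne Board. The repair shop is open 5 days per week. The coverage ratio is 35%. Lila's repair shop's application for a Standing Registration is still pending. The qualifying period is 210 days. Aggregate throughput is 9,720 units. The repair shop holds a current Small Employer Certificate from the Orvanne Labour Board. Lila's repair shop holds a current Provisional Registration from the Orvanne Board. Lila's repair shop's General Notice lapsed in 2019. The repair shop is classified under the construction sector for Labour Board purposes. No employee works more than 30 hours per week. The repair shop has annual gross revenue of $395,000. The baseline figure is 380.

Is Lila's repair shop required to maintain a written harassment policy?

No — exception (c) applies; Lila's repair shop is not required to maintain a written harassment policy.

Exception (a) does not apply: some employees are paid on commission.
Exception (b) does not apply: aggregate throughput is 9,720 units, not less than 8,470 units.
All of (c)'s requirements are met (a current Small Employer Certificate is held; the qualifying period is 210 days, less than the 215 days limit; the baseline figure is 380, less than the 414 limit). Under paragraphs (i)–(n): (i) would limit (c) — a current Provisional Certificate is held — but (j) sets (i) aside: (j) applies — the reference index is 882, meeting the 779 threshold. (k) would limit (j) — a current Class 3 Clearance is held — but (l) sets (k) aside: (l) operates against (k): the coverage ratio is 35%, under the 42% limit. (m) would limit (l) — the registered capacity is 2,320 units, below the 2,400 units limit — but (n) sets (m) aside: (n) operates against (m): the repair shop is classified under the construction sector. (c) remains available.
Exception (d) fails — no current General Notice is held.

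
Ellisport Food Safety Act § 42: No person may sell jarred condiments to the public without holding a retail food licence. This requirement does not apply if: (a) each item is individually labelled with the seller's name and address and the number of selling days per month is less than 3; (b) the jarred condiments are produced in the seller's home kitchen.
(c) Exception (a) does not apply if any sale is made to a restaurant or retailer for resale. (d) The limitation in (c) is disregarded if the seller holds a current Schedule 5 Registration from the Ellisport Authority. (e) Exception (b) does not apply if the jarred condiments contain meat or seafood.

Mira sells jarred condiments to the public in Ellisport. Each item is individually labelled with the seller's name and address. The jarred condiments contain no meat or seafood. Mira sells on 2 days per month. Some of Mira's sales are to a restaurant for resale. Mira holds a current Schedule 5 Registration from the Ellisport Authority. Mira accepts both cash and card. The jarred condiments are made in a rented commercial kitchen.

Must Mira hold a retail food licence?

No — exception (a) applies; Mira is not required to hold a retail food licence.

All of (a)'s requirements are met (items are individually labelled; the number of selling days per month is 2, less than the 3 limit). As to paragraphs (c)–(d): (c) would limit (a) — some sales are to a restaurant for resale — but (d) sets (c) aside: (d) operates against (c): a current Schedule 5 Registration is held. So (a) applies.
Exception (b) requires that the jarred condiments are produced in the seller's home kitchen; but the jarred condiments are made in a commercial kitchen, not a home kitchen, so (b) is unavailable.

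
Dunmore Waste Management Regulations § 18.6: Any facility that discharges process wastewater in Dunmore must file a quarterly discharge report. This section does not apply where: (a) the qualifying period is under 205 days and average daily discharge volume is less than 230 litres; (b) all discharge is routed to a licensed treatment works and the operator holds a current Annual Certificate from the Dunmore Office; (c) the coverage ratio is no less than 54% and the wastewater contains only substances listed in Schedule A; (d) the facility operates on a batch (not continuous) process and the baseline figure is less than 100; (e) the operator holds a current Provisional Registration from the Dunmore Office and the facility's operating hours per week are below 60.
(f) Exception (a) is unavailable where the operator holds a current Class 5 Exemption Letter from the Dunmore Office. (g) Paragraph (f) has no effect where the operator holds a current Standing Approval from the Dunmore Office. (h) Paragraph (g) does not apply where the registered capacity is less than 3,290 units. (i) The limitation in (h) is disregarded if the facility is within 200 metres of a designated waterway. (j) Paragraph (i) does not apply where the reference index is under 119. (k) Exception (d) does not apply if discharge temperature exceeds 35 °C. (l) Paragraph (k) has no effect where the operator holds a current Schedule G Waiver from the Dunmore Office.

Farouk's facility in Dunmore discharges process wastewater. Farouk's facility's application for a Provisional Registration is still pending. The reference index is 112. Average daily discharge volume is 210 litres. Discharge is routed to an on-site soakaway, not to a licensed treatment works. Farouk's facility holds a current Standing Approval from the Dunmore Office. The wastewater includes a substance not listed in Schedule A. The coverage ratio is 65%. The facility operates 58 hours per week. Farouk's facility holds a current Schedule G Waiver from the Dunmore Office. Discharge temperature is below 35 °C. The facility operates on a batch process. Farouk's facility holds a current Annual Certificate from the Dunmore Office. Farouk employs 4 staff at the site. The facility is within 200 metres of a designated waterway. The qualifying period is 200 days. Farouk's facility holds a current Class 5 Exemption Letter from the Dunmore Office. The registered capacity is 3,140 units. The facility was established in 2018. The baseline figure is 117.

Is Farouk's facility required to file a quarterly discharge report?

Exception (a) is satisfied on its face — the qualifying period is 200 days, under the 205 days limit; average daily discharge volume is 210 litres, less than the 230 litres limit. But: (f) is triggered — a current Class 5 Exemption Letter is held. (g) is triggered (a current Standing Approval is held), but is displaced by (h): (h) operates against (g): the registered capacity is 3,140 units, less than the 3,290 units limit. (i) operates (the facility is within 200 m of a designated waterway), but is itself disapplied by (j): (j) operates — the reference index is 112, under the 119 limit. (a) is therefore removed.
Exception (b) fails — discharge is not routed to a licensed treatment works.
Exception (c) fails — the wastewater includes a non-Schedule-A substance.
Exception (d) requires that the baseline figure is less than 100; but the baseline figure is 117, not less than 100, so (d) is unavailable.
Exception (e) does not apply: there is no Provisional Registration in force.
No exception displaces § 18.6.

Yes — Farouk's facility must file a quarterly discharge report.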